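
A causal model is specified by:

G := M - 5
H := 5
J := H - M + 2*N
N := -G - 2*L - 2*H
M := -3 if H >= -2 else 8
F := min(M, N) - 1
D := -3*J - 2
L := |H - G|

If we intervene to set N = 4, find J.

The intervention breaks the incoming arrows to N: N := -G - 2*L - 2*H no longer applies, and N = 4.
M = -3 if H >= -2 else 8  [with H=5]  = -3
J = H - M + 2*N  [with H=5, M=-3, N=4]  = 16

16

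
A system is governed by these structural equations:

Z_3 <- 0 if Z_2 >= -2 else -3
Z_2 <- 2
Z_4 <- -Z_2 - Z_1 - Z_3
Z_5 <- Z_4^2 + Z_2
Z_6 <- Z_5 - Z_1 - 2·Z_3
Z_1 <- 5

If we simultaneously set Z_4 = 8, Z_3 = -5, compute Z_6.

The joint intervention fixes Z_4 = 8, Z_3 = -5, removing each variable's own equation.
Z_5 = Z_4^2 + Z_2  [with Z_4=8, Z_2=2]  = 66
Z_6 = Z_5 - Z_1 - 2·Z_3  [with Z_5=66, Z_1=5, Z_3=-5]  = 71

71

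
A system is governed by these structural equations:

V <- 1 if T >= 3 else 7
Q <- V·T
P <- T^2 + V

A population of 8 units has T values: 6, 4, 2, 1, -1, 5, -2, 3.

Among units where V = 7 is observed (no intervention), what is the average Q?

Observing V=7 restricts to units where V's equation naturally yields 7: T ∈ {2, 1, -1, -2}. In that subpopulation Q = 14, 7, -7, -14, mean 0.

0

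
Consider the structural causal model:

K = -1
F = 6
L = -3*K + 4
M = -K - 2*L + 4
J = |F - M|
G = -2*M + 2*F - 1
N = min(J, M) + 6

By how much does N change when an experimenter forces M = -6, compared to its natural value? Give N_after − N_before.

3

The intervention breaks the incoming arrows to M: M = -K - 2*L + 4 no longer applies, and M = -6.
J = |F - M|  [with F=6, M=-6]  = 12
N = min(J, M) + 6  [with J=12, M=-6]  = 0
Without intervention: L = -3*K + 4  [with K=-1]  = 7; M = -K - 2*L + 4  [with K=-1, L=7]  = -9; J = |F - M|  [with F=6, M=-9]  = 15; N = min(J, M) + 6  [with J=15, M=-9]  = -3.
Change = 0 − (-3) = 3.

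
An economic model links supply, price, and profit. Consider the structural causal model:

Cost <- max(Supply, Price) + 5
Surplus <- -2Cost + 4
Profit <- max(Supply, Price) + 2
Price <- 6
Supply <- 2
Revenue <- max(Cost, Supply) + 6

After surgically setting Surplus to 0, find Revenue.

do(Surplus=0) replaces the equation Surplus <- -2Cost + 4 with the constant Surplus = 0.
No directed path runs from Surplus to Revenue, so Revenue keeps its natural value.
Cost = max(Supply, Price) + 5  [with Supply=2, Price=6]  = 11
Revenue = max(Cost, Supply) + 6  [with Cost=11, Supply=2]  = 17

17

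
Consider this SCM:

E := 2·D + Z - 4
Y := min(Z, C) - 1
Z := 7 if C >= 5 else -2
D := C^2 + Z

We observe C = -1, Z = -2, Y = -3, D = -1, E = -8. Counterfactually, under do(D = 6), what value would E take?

6

Intervening sets D = 6 and removes its equation (D := C^2 + Z).
Z = 7 if C >= 5 else -2  [with C=-1]  = -2
E = 2·D + Z - 4  [with D=6, Z=-2]  = 6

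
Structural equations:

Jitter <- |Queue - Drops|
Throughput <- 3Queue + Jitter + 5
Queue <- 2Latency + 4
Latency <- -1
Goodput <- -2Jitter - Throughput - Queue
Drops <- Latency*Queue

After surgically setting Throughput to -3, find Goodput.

The intervention breaks the incoming arrows to Throughput: Throughput <- 3Queue + Jitter + 5 no longer applies, and Throughput = -3.
Queue = 2Latency + 4  [with Latency=-1]  = 2
Drops = Latency*Queue  [with Latency=-1, Queue=2]  = -2
Jitter = |Queue - Drops|  [with Queue=2, Drops=-2]  = 4
Goodput = -2Jitter - Throughput - Queue  [with Jitter=4, Throughput=-3, Queue=2]  = -7

-7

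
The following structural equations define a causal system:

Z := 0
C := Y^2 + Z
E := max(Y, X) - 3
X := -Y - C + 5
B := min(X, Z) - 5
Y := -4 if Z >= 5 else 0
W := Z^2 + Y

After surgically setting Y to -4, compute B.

-12

Under do(Y=-4), the mechanism Y := -4 if Z >= 5 else 0 is discarded; Y is fixed at -4.
C = Y^2 + Z  [with Y=-4, Z=0]  = 16
X = -Y - C + 5  [with Y=-4, C=16]  = -7
B = min(X, Z) - 5  [with X=-7, Z=0]  = -12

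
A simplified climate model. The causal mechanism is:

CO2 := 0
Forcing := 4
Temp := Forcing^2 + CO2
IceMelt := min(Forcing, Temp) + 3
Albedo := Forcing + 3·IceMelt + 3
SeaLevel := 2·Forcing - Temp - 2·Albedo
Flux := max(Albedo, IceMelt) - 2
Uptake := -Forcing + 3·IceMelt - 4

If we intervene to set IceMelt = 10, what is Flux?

The intervention breaks the incoming arrows to IceMelt: IceMelt := min(Forcing, Temp) + 3 no longer applies, and IceMelt = 10.
Albedo = Forcing + 3·IceMelt + 3  [with Forcing=4, IceMelt=10]  = 37
Flux = max(Albedo, IceMelt) - 2  [with Albedo=37, IceMelt=10]  = 35

35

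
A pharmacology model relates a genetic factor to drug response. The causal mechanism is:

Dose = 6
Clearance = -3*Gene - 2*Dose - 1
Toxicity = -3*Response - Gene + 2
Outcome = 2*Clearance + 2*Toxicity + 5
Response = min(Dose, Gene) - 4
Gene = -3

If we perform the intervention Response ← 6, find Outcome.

-29

The intervention breaks the incoming arrows to Response: Response = min(Dose, Gene) - 4 no longer applies, and Response = 6.
Toxicity = -3*Response - Gene + 2  [with Response=6, Gene=-3]  = -13
Clearance = -3*Gene - 2*Dose - 1  [with Gene=-3, Dose=6]  = -4
Outcome = 2*Clearance + 2*Toxicity + 5  [with Clearance=-4, Toxicity=-13]  = -29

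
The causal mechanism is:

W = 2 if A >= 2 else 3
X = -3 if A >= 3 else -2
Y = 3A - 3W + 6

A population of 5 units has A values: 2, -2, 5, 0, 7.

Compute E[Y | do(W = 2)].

Every unit gets W=2 under the intervention. Y values become 6, -6, 15, 0, 21; E[Y|do(W=2)] = 7.2.

7.2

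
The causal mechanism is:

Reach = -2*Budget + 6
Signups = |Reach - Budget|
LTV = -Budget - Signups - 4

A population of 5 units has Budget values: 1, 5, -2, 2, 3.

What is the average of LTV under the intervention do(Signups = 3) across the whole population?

-8.8

The intervention sets Signups=3 in all 5 units regardless of Budget. Recomputing LTV per unit gives -8, -12, -5, -9, -10; average -8.8.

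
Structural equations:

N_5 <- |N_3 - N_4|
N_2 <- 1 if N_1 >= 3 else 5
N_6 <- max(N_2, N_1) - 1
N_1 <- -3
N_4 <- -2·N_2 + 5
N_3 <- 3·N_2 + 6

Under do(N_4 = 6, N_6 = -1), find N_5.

Setting N_4 = 6, N_6 = -1 by intervention discards those variables' equations.
N_2 = 1 if N_1 >= 3 else 5  [with N_1=-3]  = 5
N_3 = 3·N_2 + 6  [with N_2=5]  = 21
N_5 = |N_3 - N_4|  [with N_3=21, N_4=6]  = 15

15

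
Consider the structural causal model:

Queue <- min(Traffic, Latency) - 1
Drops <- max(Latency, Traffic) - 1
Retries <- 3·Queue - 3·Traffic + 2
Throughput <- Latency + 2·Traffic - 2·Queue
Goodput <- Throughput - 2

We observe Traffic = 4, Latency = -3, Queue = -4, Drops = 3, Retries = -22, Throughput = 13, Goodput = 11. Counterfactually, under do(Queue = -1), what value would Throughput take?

7

The intervention breaks the incoming arrows to Queue: Queue <- min(Traffic, Latency) - 1 no longer applies, and Queue = -1.
Throughput = Latency + 2·Traffic - 2·Queue  [with Latency=-3, Traffic=4, Queue=-1]  = 7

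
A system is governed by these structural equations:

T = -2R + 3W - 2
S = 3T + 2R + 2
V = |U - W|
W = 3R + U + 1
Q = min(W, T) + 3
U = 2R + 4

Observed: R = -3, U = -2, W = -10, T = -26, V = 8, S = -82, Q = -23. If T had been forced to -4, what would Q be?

-7

The intervention breaks the incoming arrows to T: T = -2R + 3W - 2 no longer applies, and T = -4.
U = 2R + 4  [with R=-3]  = -2
W = 3R + U + 1  [with R=-3, U=-2]  = -10
Q = min(W, T) + 3  [with W=-10, T=-4]  = -7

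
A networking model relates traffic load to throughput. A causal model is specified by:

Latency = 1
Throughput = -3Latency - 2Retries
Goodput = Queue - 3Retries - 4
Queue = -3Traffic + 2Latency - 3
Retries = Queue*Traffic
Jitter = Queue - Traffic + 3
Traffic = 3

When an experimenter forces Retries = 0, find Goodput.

-14

The intervention breaks the incoming arrows to Retries: Retries = Queue*Traffic no longer applies, and Retries = 0.
Queue = -3Traffic + 2Latency - 3  [with Traffic=3, Latency=1]  = -10
Goodput = Queue - 3Retries - 4  [with Queue=-10, Retries=0]  = -14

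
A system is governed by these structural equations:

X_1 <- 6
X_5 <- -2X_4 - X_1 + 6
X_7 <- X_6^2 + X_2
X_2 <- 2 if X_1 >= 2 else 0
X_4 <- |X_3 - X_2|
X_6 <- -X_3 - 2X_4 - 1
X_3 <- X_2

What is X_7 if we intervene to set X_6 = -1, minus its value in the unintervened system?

Intervening sets X_6 = -1 and removes its equation (X_6 <- -X_3 - 2X_4 - 1).
X_2 = 2 if X_1 >= 2 else 0  [with X_1=6]  = 2
X_7 = X_6^2 + X_2  [with X_6=-1, X_2=2]  = 3
Without intervention: X_2 = 2 if X_1 >= 2 else 0  [with X_1=6]  = 2; X_3 = X_2  [with X_2=2]  = 2; X_4 = |X_3 - X_2|  [with X_3=2, X_2=2]  = 0; X_6 = -X_3 - 2X_4 - 1  [with X_3=2, X_4=0]  = -3; X_7 = X_6^2 + X_2  [with X_6=-3, X_2=2]  = 11.
Change = 3 − 11 = -8.

-8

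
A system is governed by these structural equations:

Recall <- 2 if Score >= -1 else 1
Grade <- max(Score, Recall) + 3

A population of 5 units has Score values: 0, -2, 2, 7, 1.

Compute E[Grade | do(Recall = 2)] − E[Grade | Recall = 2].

Every unit gets Recall=2 under the intervention. Grade values become 5, 5, 5, 10, 5; E[Grade|do(Recall=2)] = 6.
Observing Recall=2 restricts to units where Recall's equation naturally yields 2: Score ∈ {0, 2, 7, 1}. In that subpopulation Grade = 5, 5, 10, 5, mean 6.25.
Difference = 6 − 6.25 = -0.25.

-0.25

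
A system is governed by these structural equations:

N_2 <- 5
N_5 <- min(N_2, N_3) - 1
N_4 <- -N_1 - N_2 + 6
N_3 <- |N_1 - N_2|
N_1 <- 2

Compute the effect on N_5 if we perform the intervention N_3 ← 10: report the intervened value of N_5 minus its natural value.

2

do(N_3=10) replaces the equation N_3 <- |N_1 - N_2| with the constant N_3 = 10.
N_5 = min(N_2, N_3) - 1  [with N_2=5, N_3=10]  = 4
Without intervention: N_3 = |N_1 - N_2|  [with N_1=2, N_2=5]  = 3; N_5 = min(N_2, N_3) - 1  [with N_2=5, N_3=3]  = 2.
Change = 4 − 2 = 2.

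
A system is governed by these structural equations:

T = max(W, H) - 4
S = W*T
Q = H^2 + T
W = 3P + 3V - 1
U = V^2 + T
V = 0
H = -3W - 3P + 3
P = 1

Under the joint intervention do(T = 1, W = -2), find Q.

37

Under do(T = 1, W = -2), each intervened variable's structural equation is replaced by its fixed value.
H = -3W - 3P + 3  [with W=-2, P=1]  = 6
Q = H^2 + T  [with H=6, T=1]  = 37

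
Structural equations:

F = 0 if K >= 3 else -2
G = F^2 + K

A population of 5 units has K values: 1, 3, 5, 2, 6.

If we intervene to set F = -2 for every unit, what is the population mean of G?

Every unit gets F=-2 under the intervention. G values become 5, 7, 9, 6, 10; E[G|do(F=-2)] = 7.4.

7.4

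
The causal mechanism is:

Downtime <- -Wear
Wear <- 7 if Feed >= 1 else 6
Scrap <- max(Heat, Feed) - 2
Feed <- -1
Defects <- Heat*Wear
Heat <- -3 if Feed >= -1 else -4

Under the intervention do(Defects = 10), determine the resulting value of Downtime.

-6

Under do(Defects=10), the mechanism Defects <- Heat*Wear is discarded; Defects is fixed at 10.
Since Downtime is not a descendant of the intervened variable, it is unaffected.
Wear = 7 if Feed >= 1 else 6  [with Feed=-1]  = 6
Downtime = -Wear  [with Wear=6]  = -6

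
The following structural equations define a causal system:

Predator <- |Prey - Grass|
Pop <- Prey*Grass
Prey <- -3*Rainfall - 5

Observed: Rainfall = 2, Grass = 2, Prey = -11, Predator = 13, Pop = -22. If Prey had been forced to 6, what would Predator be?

4

The intervention breaks the incoming arrows to Prey: Prey <- -3*Rainfall - 5 no longer applies, and Prey = 6.
Predator = |Prey - Grass|  [with Prey=6, Grass=2]  = 4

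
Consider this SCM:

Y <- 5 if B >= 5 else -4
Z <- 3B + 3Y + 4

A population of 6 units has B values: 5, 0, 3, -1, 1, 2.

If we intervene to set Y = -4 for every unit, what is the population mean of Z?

-3

The intervention sets Y=-4 in all 6 units regardless of B. Recomputing Z per unit gives 7, -8, 1, -11, -5, -2; average -3.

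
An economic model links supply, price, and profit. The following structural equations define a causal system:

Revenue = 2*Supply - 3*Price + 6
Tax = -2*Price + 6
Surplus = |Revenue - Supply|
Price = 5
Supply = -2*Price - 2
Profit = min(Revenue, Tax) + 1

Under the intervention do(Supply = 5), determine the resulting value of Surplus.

Under do(Supply=5), the mechanism Supply = -2*Price - 2 is discarded; Supply is fixed at 5.
Revenue = 2*Supply - 3*Price + 6  [with Supply=5, Price=5]  = 1
Surplus = |Revenue - Supply|  [with Revenue=1, Supply=5]  = 4

4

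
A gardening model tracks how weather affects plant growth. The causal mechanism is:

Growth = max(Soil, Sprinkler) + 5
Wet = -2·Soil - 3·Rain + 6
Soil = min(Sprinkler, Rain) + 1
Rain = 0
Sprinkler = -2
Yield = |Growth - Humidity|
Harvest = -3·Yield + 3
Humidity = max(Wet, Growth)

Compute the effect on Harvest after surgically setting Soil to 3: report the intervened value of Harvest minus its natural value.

The intervention breaks the incoming arrows to Soil: Soil = min(Sprinkler, Rain) + 1 no longer applies, and Soil = 3.
Wet = -2·Soil - 3·Rain + 6  [with Soil=3, Rain=0]  = 0
Growth = max(Soil, Sprinkler) + 5  [with Soil=3, Sprinkler=-2]  = 8
Humidity = max(Wet, Growth)  [with Wet=0, Growth=8]  = 8
Yield = |Growth - Humidity|  [with Growth=8, Humidity=8]  = 0
Harvest = -3·Yield + 3  [with Yield=0]  = 3
Without intervention: Soil = min(Sprinkler, Rain) + 1  [with Sprinkler=-2, Rain=0]  = -1; Wet = -2·Soil - 3·Rain + 6  [with Soil=-1, Rain=0]  = 8; Growth = max(Soil, Sprinkler) + 5  [with Soil=-1, Sprinkler=-2]  = 4; Humidity = max(Wet, Growth)  [with Wet=8, Growth=4]  = 8; Yield = |Growth - Humidity|  [with Growth=4, Humidity=8]  = 4; Harvest = -3·Yield + 3  [with Yield=4]  = -9.
Change = 3 − (-9) = 12.

12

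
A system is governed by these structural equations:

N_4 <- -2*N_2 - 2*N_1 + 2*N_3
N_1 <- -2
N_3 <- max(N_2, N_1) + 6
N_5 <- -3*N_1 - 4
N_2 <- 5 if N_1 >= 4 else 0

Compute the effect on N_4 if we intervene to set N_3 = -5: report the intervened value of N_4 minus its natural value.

The intervention breaks the incoming arrows to N_3: N_3 <- max(N_2, N_1) + 6 no longer applies, and N_3 = -5.
N_2 = 5 if N_1 >= 4 else 0  [with N_1=-2]  = 0
N_4 = -2*N_2 - 2*N_1 + 2*N_3  [with N_2=0, N_1=-2, N_3=-5]  = -6
Without intervention: N_2 = 5 if N_1 >= 4 else 0  [with N_1=-2]  = 0; N_3 = max(N_2, N_1) + 6  [with N_2=0, N_1=-2]  = 6; N_4 = -2*N_2 - 2*N_1 + 2*N_3  [with N_2=0, N_1=-2, N_3=6]  = 16.
Change = -6 − 16 = -22.

-22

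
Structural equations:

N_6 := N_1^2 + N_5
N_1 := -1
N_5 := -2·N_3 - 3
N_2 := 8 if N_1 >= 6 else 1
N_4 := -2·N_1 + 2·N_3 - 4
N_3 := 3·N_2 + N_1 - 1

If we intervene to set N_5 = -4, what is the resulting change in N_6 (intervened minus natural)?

The intervention breaks the incoming arrows to N_5: N_5 := -2·N_3 - 3 no longer applies, and N_5 = -4.
N_6 = N_1^2 + N_5  [with N_1=-1, N_5=-4]  = -3
Without intervention: N_2 = 8 if N_1 >= 6 else 1  [with N_1=-1]  = 1; N_3 = 3·N_2 + N_1 - 1  [with N_2=1, N_1=-1]  = 1; N_5 = -2·N_3 - 3  [with N_3=1]  = -5; N_6 = N_1^2 + N_5  [with N_1=-1, N_5=-5]  = -4.
Change = -3 − (-4) = 1.

1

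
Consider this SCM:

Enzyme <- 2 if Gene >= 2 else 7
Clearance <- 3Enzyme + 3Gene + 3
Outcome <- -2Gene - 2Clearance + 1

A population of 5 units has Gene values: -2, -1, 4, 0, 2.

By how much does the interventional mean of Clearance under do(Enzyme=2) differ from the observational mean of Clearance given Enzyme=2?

Every unit gets Enzyme=2 under the intervention. Clearance values become 3, 6, 21, 9, 15; E[Clearance|do(Enzyme=2)] = 10.8.
Conditioning on Enzyme=2 selects the 2 unit(s) with Gene ∈ {4, 2}. Their Clearance values: 21, 15. Mean = 18.
Difference = 10.8 − 18 = -7.2.

-7.2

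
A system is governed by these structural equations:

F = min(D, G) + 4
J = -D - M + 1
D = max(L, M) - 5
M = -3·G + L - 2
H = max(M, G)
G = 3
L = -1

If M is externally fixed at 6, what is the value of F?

The intervention breaks the incoming arrows to M: M = -3·G + L - 2 no longer applies, and M = 6.
D = max(L, M) - 5  [with L=-1, M=6]  = 1
F = min(D, G) + 4  [with D=1, G=3]  = 5

5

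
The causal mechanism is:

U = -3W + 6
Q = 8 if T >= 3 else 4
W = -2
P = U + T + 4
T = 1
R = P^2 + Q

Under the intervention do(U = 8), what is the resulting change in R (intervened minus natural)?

Under do(U=8), the mechanism U = -3W + 6 is discarded; U is fixed at 8.
Q = 8 if T >= 3 else 4  [with T=1]  = 4
P = U + T + 4  [with U=8, T=1]  = 13
R = P^2 + Q  [with P=13, Q=4]  = 173
Without intervention: Q = 8 if T >= 3 else 4  [with T=1]  = 4; U = -3W + 6  [with W=-2]  = 12; P = U + T + 4  [with U=12, T=1]  = 17; R = P^2 + Q  [with P=17, Q=4]  = 293.
Change = 173 − 293 = -120.

-120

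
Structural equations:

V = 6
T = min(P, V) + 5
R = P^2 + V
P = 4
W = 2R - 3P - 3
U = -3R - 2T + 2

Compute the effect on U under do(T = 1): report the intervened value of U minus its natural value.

Intervening sets T = 1 and removes its equation (T = min(P, V) + 5).
R = P^2 + V  [with P=4, V=6]  = 22
U = -3R - 2T + 2  [with R=22, T=1]  = -66
Without intervention: R = P^2 + V  [with P=4, V=6]  = 22; T = min(P, V) + 5  [with P=4, V=6]  = 9; U = -3R - 2T + 2  [with R=22, T=9]  = -82.
Change = -66 − (-82) = 16.

16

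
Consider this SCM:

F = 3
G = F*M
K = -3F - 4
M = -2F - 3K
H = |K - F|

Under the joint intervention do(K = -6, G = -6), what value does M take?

The joint intervention fixes K = -6, G = -6, removing each variable's own equation.
M = -2F - 3K  [with F=3, K=-6]  = 12

12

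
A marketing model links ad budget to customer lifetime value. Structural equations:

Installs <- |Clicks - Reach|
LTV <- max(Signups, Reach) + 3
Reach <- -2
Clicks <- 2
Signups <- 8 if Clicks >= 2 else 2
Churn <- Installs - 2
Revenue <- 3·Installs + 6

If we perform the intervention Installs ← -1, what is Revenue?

3

The intervention breaks the incoming arrows to Installs: Installs <- |Clicks - Reach| no longer applies, and Installs = -1.
Revenue = 3·Installs + 6  [with Installs=-1]  = 3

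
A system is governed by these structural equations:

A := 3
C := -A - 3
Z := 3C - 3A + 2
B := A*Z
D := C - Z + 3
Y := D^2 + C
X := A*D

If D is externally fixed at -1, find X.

-3

Under do(D=-1), the mechanism D := C - Z + 3 is discarded; D is fixed at -1.
X = A*D  [with A=3, D=-1]  = -3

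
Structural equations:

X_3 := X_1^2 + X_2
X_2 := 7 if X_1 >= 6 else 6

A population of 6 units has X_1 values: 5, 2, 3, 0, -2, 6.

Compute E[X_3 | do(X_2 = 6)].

19

Every unit gets X_2=6 under the intervention. X_3 values become 31, 10, 15, 6, 10, 42; E[X_3|do(X_2=6)] = 19.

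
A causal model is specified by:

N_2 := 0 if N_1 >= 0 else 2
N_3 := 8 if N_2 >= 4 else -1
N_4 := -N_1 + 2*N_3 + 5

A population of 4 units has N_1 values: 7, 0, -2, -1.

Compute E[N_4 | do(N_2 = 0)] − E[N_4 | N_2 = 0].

do(N_2=0) breaks N_2's dependence on N_1. With N_2=0 fixed, N_4 across the units is -4, 3, 5, 4, mean 2.
E[N_4|N_2=0] averages over only the 2 units with N_2=0 (N_1 = 7, 0): N_4 = -4, 3, mean -0.5.
Difference = 2 − (-0.5) = 2.5.

2.5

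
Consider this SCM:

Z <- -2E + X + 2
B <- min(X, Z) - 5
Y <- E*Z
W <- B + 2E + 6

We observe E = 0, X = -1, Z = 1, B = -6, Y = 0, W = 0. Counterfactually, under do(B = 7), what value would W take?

13

Under do(B=7), the mechanism B <- min(X, Z) - 5 is discarded; B is fixed at 7.
W = B + 2E + 6  [with B=7, E=0]  = 13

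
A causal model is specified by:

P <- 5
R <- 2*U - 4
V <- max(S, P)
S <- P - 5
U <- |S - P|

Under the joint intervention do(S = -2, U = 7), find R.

10

Setting S = -2, U = 7 by intervention discards those variables' equations.
R = 2*U - 4  [with U=7]  = 10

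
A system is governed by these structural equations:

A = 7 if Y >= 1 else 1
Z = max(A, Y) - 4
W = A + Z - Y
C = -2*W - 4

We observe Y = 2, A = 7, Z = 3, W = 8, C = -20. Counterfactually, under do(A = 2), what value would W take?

Under do(A=2), the mechanism A = 7 if Y >= 1 else 1 is discarded; A is fixed at 2.
Z = max(A, Y) - 4  [with A=2, Y=2]  = -2
W = A + Z - Y  [with A=2, Z=-2, Y=2]  = -2

-2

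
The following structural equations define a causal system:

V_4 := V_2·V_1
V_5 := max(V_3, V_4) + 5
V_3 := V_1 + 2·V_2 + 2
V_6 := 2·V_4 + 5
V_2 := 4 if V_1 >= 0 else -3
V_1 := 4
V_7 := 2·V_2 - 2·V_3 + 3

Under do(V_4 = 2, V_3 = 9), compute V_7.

The joint intervention fixes V_4 = 2, V_3 = 9, removing each variable's own equation.
V_2 = 4 if V_1 >= 0 else -3  [with V_1=4]  = 4
V_7 = 2·V_2 - 2·V_3 + 3  [with V_2=4, V_3=9]  = -7

-7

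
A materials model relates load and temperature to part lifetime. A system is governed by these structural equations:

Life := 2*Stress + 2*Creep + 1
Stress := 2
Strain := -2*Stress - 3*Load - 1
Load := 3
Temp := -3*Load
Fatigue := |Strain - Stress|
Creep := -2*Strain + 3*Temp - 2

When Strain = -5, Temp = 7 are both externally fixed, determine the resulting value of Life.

63

Under do(Strain = -5, Temp = 7), each intervened variable's structural equation is replaced by its fixed value.
Creep = -2*Strain + 3*Temp - 2  [with Strain=-5, Temp=7]  = 29
Life = 2*Stress + 2*Creep + 1  [with Stress=2, Creep=29]  = 63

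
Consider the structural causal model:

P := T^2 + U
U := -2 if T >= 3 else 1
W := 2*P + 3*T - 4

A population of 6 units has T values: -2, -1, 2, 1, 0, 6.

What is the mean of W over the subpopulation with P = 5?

Observing P=5 restricts to units where P's equation naturally yields 5: T ∈ {-2, 2}. In that subpopulation W = 0, 12, mean 6.

6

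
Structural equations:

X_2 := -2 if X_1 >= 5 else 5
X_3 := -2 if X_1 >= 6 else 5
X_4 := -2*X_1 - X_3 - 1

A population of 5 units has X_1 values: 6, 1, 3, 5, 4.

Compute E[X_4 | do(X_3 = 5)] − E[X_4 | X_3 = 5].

The intervention sets X_3=5 in all 5 units regardless of X_1. Recomputing X_4 per unit gives -18, -8, -12, -16, -14; average -13.6.
Observing X_3=5 restricts to units where X_3's equation naturally yields 5: X_1 ∈ {1, 3, 5, 4}. In that subpopulation X_4 = -8, -12, -16, -14, mean -12.5.
Difference = -13.6 − (-12.5) = -1.1.

-1.1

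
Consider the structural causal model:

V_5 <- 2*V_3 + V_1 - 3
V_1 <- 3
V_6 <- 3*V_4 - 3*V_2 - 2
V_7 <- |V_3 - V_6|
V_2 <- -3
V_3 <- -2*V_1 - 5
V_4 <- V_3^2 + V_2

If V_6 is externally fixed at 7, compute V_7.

18

Intervening sets V_6 = 7 and removes its equation (V_6 <- 3*V_4 - 3*V_2 - 2).
V_3 = -2*V_1 - 5  [with V_1=3]  = -11
V_7 = |V_3 - V_6|  [with V_3=-11, V_6=7]  = 18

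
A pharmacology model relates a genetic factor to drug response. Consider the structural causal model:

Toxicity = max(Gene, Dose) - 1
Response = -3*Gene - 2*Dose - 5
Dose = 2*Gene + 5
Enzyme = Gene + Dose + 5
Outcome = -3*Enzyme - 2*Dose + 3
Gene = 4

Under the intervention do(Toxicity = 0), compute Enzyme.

do(Toxicity=0) replaces the equation Toxicity = max(Gene, Dose) - 1 with the constant Toxicity = 0.
Enzyme is not downstream of the intervention, so its value is determined by the original equations.
Dose = 2*Gene + 5  [with Gene=4]  = 13
Enzyme = Gene + Dose + 5  [with Gene=4, Dose=13]  = 22

22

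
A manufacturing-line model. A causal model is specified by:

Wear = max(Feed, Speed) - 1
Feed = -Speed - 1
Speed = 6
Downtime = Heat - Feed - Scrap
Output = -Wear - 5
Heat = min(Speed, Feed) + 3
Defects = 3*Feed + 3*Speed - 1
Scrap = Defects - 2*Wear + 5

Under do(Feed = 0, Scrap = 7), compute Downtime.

Setting Feed = 0, Scrap = 7 by intervention discards those variables' equations.
Heat = min(Speed, Feed) + 3  [with Speed=6, Feed=0]  = 3
Downtime = Heat - Feed - Scrap  [with Heat=3, Feed=0, Scrap=7]  = -4

-4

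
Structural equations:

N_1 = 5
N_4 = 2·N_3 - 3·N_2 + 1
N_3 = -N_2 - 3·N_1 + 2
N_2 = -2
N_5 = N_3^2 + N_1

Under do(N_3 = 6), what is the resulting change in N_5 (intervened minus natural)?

-85

do(N_3=6) replaces the equation N_3 = -N_2 - 3·N_1 + 2 with the constant N_3 = 6.
N_5 = N_3^2 + N_1  [with N_3=6, N_1=5]  = 41
Without intervention: N_3 = -N_2 - 3·N_1 + 2  [with N_2=-2, N_1=5]  = -11; N_5 = N_3^2 + N_1  [with N_3=-11, N_1=5]  = 126.
Change = 41 − 126 = -85.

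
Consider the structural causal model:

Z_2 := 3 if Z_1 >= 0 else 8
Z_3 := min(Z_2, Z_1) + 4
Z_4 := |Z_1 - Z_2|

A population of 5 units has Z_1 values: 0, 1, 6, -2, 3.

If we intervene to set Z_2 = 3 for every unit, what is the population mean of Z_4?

Every unit gets Z_2=3 under the intervention. Z_4 values become 3, 2, 3, 5, 0; E[Z_4|do(Z_2=3)] = 2.6.

2.6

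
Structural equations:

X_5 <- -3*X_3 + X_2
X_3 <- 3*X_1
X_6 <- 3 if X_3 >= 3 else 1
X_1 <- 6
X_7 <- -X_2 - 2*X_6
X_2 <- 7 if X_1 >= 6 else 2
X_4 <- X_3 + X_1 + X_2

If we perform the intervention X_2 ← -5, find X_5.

-59

do(X_2=-5) replaces the equation X_2 <- 7 if X_1 >= 6 else 2 with the constant X_2 = -5.
X_3 = 3*X_1  [with X_1=6]  = 18
X_5 = -3*X_3 + X_2  [with X_3=18, X_2=-5]  = -59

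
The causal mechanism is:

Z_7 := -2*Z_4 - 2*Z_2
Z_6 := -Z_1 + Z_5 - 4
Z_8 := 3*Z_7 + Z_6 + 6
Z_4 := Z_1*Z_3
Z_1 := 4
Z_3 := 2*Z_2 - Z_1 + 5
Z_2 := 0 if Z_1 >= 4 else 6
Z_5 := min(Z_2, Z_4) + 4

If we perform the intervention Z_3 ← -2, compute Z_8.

The intervention breaks the incoming arrows to Z_3: Z_3 := 2*Z_2 - Z_1 + 5 no longer applies, and Z_3 = -2.
Z_2 = 0 if Z_1 >= 4 else 6  [with Z_1=4]  = 0
Z_4 = Z_1*Z_3  [with Z_1=4, Z_3=-2]  = -8
Z_5 = min(Z_2, Z_4) + 4  [with Z_2=0, Z_4=-8]  = -4
Z_6 = -Z_1 + Z_5 - 4  [with Z_1=4, Z_5=-4]  = -12
Z_7 = -2*Z_4 - 2*Z_2  [with Z_4=-8, Z_2=0]  = 16
Z_8 = 3*Z_7 + Z_6 + 6  [with Z_7=16, Z_6=-12]  = 42

42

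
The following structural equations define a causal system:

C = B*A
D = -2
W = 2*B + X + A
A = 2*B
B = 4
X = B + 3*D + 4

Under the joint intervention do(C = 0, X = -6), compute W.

The joint intervention fixes C = 0, X = -6, removing each variable's own equation.
A = 2*B  [with B=4]  = 8
W = 2*B + X + A  [with B=4, X=-6, A=8]  = 10

10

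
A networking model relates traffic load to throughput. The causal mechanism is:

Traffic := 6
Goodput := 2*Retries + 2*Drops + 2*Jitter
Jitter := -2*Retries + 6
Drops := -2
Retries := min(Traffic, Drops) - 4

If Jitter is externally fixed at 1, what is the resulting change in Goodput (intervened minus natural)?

Intervening sets Jitter = 1 and removes its equation (Jitter := -2*Retries + 6).
Retries = min(Traffic, Drops) - 4  [with Traffic=6, Drops=-2]  = -6
Goodput = 2*Retries + 2*Drops + 2*Jitter  [with Retries=-6, Drops=-2, Jitter=1]  = -14
Without intervention: Retries = min(Traffic, Drops) - 4  [with Traffic=6, Drops=-2]  = -6; Jitter = -2*Retries + 6  [with Retries=-6]  = 18; Goodput = 2*Retries + 2*Drops + 2*Jitter  [with Retries=-6, Drops=-2, Jitter=18]  = 20.
Change = -14 − 20 = -34.

-34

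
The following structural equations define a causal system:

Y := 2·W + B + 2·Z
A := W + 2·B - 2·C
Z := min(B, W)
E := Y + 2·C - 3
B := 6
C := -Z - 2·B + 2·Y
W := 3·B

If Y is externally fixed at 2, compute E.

-29

Under do(Y=2), the mechanism Y := 2·W + B + 2·Z is discarded; Y is fixed at 2.
W = 3·B  [with B=6]  = 18
Z = min(B, W)  [with B=6, W=18]  = 6
C = -Z - 2·B + 2·Y  [with Z=6, B=6, Y=2]  = -14
E = Y + 2·C - 3  [with Y=2, C=-14]  = -29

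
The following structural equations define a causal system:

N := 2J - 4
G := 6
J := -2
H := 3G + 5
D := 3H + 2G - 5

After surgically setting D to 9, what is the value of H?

23

Under do(D=9), the mechanism D := 3H + 2G - 5 is discarded; D is fixed at 9.
Since H is not a descendant of the intervened variable, it is unaffected.
H = 3G + 5  [with G=6]  = 23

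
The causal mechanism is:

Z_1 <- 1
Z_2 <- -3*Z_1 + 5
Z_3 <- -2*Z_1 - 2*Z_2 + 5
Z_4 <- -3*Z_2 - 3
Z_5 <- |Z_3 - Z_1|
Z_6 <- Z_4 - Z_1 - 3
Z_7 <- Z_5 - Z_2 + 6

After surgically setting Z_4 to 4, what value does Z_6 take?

Under do(Z_4=4), the mechanism Z_4 <- -3*Z_2 - 3 is discarded; Z_4 is fixed at 4.
Z_6 = Z_4 - Z_1 - 3  [with Z_4=4, Z_1=1]  = 0

0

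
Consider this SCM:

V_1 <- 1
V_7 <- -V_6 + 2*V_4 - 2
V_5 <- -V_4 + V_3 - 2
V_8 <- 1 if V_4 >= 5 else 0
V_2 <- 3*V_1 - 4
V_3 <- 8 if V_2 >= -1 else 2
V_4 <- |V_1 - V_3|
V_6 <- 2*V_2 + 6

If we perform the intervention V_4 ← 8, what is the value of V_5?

Intervening sets V_4 = 8 and removes its equation (V_4 <- |V_1 - V_3|).
V_2 = 3*V_1 - 4  [with V_1=1]  = -1
V_3 = 8 if V_2 >= -1 else 2  [with V_2=-1]  = 8
V_5 = -V_4 + V_3 - 2  [with V_4=8, V_3=8]  = -2

-2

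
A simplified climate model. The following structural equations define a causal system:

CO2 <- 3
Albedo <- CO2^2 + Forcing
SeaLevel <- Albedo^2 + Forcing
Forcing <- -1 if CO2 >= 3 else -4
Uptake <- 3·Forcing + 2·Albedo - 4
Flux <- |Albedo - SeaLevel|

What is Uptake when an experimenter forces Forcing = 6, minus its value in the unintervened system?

35

Under do(Forcing=6), the mechanism Forcing <- -1 if CO2 >= 3 else -4 is discarded; Forcing is fixed at 6.
Albedo = CO2^2 + Forcing  [with CO2=3, Forcing=6]  = 15
Uptake = 3·Forcing + 2·Albedo - 4  [with Forcing=6, Albedo=15]  = 44
Without intervention: Forcing = -1 if CO2 >= 3 else -4  [with CO2=3]  = -1; Albedo = CO2^2 + Forcing  [with CO2=3, Forcing=-1]  = 8; Uptake = 3·Forcing + 2·Albedo - 4  [with Forcing=-1, Albedo=8]  = 9.
Change = 44 − 9 = 35.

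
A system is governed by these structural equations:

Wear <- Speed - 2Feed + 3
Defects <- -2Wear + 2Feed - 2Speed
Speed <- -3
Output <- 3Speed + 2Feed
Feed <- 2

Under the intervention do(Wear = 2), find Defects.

6

The intervention breaks the incoming arrows to Wear: Wear <- Speed - 2Feed + 3 no longer applies, and Wear = 2.
Defects = -2Wear + 2Feed - 2Speed  [with Wear=2, Feed=2, Speed=-3]  = 6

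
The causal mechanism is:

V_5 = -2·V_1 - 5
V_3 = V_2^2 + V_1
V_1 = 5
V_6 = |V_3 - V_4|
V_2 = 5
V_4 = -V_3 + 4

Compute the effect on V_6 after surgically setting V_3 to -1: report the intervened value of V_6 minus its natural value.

-50

The intervention breaks the incoming arrows to V_3: V_3 = V_2^2 + V_1 no longer applies, and V_3 = -1.
V_4 = -V_3 + 4  [with V_3=-1]  = 5
V_6 = |V_3 - V_4|  [with V_3=-1, V_4=5]  = 6
Without intervention: V_3 = V_2^2 + V_1  [with V_2=5, V_1=5]  = 30; V_4 = -V_3 + 4  [with V_3=30]  = -26; V_6 = |V_3 - V_4|  [with V_3=30, V_4=-26]  = 56.
Change = 6 − 56 = -50.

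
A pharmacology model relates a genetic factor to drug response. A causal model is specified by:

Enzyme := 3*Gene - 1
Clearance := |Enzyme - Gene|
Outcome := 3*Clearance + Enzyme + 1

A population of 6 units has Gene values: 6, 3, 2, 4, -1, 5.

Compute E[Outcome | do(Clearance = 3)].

The intervention sets Clearance=3 in all 6 units regardless of Gene. Recomputing Outcome per unit gives 27, 18, 15, 21, 6, 24; average 18.5.

18.5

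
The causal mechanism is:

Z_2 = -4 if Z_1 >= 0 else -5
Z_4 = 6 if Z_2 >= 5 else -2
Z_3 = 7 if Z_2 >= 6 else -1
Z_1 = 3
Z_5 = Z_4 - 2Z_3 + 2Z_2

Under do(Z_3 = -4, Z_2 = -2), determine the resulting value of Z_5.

2

Setting Z_3 = -4, Z_2 = -2 by intervention discards those variables' equations.
Z_4 = 6 if Z_2 >= 5 else -2  [with Z_2=-2]  = -2
Z_5 = Z_4 - 2Z_3 + 2Z_2  [with Z_4=-2, Z_3=-4, Z_2=-2]  = 2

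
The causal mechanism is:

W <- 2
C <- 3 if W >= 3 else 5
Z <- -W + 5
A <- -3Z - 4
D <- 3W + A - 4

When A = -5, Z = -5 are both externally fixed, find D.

-3

Setting A = -5, Z = -5 by intervention discards those variables' equations.
D = 3W + A - 4  [with W=2, A=-5]  = -3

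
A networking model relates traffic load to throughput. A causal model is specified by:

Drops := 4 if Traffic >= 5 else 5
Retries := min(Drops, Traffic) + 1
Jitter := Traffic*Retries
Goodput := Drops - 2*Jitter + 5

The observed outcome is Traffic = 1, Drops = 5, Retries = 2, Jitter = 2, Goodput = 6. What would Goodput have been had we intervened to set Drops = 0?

3

do(Drops=0) replaces the equation Drops := 4 if Traffic >= 5 else 5 with the constant Drops = 0.
Retries = min(Drops, Traffic) + 1  [with Drops=0, Traffic=1]  = 1
Jitter = Traffic*Retries  [with Traffic=1, Retries=1]  = 1
Goodput = Drops - 2*Jitter + 5  [with Drops=0, Jitter=1]  = 3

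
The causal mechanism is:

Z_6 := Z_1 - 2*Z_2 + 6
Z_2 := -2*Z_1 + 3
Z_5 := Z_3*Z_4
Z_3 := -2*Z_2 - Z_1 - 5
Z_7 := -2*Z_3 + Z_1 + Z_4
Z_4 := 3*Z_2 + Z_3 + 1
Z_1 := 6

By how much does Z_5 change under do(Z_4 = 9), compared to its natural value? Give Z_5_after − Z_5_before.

196

Intervening sets Z_4 = 9 and removes its equation (Z_4 := 3*Z_2 + Z_3 + 1).
Z_2 = -2*Z_1 + 3  [with Z_1=6]  = -9
Z_3 = -2*Z_2 - Z_1 - 5  [with Z_2=-9, Z_1=6]  = 7
Z_5 = Z_3*Z_4  [with Z_3=7, Z_4=9]  = 63
Without intervention: Z_2 = -2*Z_1 + 3  [with Z_1=6]  = -9; Z_3 = -2*Z_2 - Z_1 - 5  [with Z_2=-9, Z_1=6]  = 7; Z_4 = 3*Z_2 + Z_3 + 1  [with Z_2=-9, Z_3=7]  = -19; Z_5 = Z_3*Z_4  [with Z_3=7, Z_4=-19]  = -133.
Change = 63 − (-133) = 196.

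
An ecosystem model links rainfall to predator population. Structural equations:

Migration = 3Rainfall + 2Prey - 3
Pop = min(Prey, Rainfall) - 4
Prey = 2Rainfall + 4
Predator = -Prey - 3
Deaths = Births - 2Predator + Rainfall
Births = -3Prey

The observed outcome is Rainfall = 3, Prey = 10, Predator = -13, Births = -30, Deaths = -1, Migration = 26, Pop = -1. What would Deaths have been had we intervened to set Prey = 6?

do(Prey=6) replaces the equation Prey = 2Rainfall + 4 with the constant Prey = 6.
Predator = -Prey - 3  [with Prey=6]  = -9
Births = -3Prey  [with Prey=6]  = -18
Deaths = Births - 2Predator + Rainfall  [with Births=-18, Predator=-9, Rainfall=3]  = 3

3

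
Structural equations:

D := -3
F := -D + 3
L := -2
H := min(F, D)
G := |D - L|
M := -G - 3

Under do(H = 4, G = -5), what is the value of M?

Under do(H = 4, G = -5), each intervened variable's structural equation is replaced by its fixed value.
M = -G - 3  [with G=-5]  = 2

2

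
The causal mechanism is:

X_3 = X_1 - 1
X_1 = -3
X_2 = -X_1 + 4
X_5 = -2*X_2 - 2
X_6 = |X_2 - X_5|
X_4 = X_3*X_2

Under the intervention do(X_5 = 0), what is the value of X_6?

The intervention breaks the incoming arrows to X_5: X_5 = -2*X_2 - 2 no longer applies, and X_5 = 0.
X_2 = -X_1 + 4  [with X_1=-3]  = 7
X_6 = |X_2 - X_5|  [with X_2=7, X_5=0]  = 7

7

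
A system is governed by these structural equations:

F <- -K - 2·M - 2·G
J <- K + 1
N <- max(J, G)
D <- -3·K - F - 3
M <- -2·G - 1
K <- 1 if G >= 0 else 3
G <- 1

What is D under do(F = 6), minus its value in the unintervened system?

-3

Intervening sets F = 6 and removes its equation (F <- -K - 2·M - 2·G).
K = 1 if G >= 0 else 3  [with G=1]  = 1
D = -3·K - F - 3  [with K=1, F=6]  = -12
Without intervention: M = -2·G - 1  [with G=1]  = -3; K = 1 if G >= 0 else 3  [with G=1]  = 1; F = -K - 2·M - 2·G  [with K=1, M=-3, G=1]  = 3; D = -3·K - F - 3  [with K=1, F=3]  = -9.
Change = -12 − (-9) = -3.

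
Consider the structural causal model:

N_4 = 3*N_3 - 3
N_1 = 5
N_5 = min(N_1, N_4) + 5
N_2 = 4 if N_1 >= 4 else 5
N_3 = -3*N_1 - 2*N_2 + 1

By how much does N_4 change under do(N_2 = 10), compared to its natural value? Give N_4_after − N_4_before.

-36

Under do(N_2=10), the mechanism N_2 = 4 if N_1 >= 4 else 5 is discarded; N_2 is fixed at 10.
N_3 = -3*N_1 - 2*N_2 + 1  [with N_1=5, N_2=10]  = -34
N_4 = 3*N_3 - 3  [with N_3=-34]  = -105
Without intervention: N_2 = 4 if N_1 >= 4 else 5  [with N_1=5]  = 4; N_3 = -3*N_1 - 2*N_2 + 1  [with N_1=5, N_2=4]  = -22; N_4 = 3*N_3 - 3  [with N_3=-22]  = -69.
Change = -105 − (-69) = -36.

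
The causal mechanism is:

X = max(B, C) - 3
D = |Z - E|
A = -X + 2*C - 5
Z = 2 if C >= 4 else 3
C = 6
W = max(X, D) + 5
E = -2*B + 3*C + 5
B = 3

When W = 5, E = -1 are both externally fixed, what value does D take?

Under do(W = 5, E = -1), each intervened variable's structural equation is replaced by its fixed value.
Z = 2 if C >= 4 else 3  [with C=6]  = 2
D = |Z - E|  [with Z=2, E=-1]  = 3

3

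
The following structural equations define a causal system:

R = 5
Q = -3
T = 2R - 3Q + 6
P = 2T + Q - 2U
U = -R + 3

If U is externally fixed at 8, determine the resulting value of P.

31

Intervening sets U = 8 and removes its equation (U = -R + 3).
T = 2R - 3Q + 6  [with R=5, Q=-3]  = 25
P = 2T + Q - 2U  [with T=25, Q=-3, U=8]  = 31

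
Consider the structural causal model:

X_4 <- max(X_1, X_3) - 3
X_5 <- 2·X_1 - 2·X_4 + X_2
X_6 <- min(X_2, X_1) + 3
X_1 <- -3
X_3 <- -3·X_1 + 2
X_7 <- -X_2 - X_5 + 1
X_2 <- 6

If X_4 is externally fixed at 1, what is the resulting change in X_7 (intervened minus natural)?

-14

The intervention breaks the incoming arrows to X_4: X_4 <- max(X_1, X_3) - 3 no longer applies, and X_4 = 1.
X_5 = 2·X_1 - 2·X_4 + X_2  [with X_1=-3, X_4=1, X_2=6]  = -2
X_7 = -X_2 - X_5 + 1  [with X_2=6, X_5=-2]  = -3
Without intervention: X_3 = -3·X_1 + 2  [with X_1=-3]  = 11; X_4 = max(X_1, X_3) - 3  [with X_1=-3, X_3=11]  = 8; X_5 = 2·X_1 - 2·X_4 + X_2  [with X_1=-3, X_4=8, X_2=6]  = -16; X_7 = -X_2 - X_5 + 1  [with X_2=6, X_5=-16]  = 11.
Change = -3 − 11 = -14.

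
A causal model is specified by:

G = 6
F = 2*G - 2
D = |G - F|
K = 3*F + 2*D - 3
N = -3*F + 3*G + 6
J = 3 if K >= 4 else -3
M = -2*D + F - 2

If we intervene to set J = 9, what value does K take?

do(J=9) replaces the equation J = 3 if K >= 4 else -3 with the constant J = 9.
No directed path runs from J to K, so K keeps its natural value.
F = 2*G - 2  [with G=6]  = 10
D = |G - F|  [with G=6, F=10]  = 4
K = 3*F + 2*D - 3  [with F=10, D=4]  = 35

35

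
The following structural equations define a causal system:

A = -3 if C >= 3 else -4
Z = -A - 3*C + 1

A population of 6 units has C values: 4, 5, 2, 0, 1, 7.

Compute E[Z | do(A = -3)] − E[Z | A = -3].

6.5

Under do(A=-3), A's equation is replaced by A=-3 for every unit. Per-unit Z: -8, -11, -2, 4, 1, -17. Mean = -5.5.
Observing A=-3 restricts to units where A's equation naturally yields -3: C ∈ {4, 5, 7}. In that subpopulation Z = -8, -11, -17, mean -12.
Difference = -5.5 − (-12) = 6.5.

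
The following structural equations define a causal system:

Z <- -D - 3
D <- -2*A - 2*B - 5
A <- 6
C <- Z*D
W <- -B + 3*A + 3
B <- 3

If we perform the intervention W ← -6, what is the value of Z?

20

Intervening sets W = -6 and removes its equation (W <- -B + 3*A + 3).
No directed path runs from W to Z, so Z keeps its natural value.
D = -2*A - 2*B - 5  [with A=6, B=3]  = -23
Z = -D - 3  [with D=-23]  = 20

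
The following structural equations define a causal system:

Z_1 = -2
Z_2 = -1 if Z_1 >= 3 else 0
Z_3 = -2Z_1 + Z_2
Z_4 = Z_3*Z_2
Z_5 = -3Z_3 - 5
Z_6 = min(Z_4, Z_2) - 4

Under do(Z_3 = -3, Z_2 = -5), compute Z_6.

-9

Setting Z_3 = -3, Z_2 = -5 by intervention discards those variables' equations.
Z_4 = Z_3*Z_2  [with Z_3=-3, Z_2=-5]  = 15
Z_6 = min(Z_4, Z_2) - 4  [with Z_4=15, Z_2=-5]  = -9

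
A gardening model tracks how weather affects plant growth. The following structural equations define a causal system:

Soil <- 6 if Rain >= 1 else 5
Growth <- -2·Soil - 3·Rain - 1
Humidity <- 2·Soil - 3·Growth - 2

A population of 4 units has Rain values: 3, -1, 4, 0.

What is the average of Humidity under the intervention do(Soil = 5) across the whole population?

54.5

The intervention sets Soil=5 in all 4 units regardless of Rain. Recomputing Humidity per unit gives 68, 32, 77, 41; average 54.5.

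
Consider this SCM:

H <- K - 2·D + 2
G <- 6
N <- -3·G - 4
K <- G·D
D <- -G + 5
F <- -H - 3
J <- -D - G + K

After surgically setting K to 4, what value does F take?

-11

The intervention breaks the incoming arrows to K: K <- G·D no longer applies, and K = 4.
D = -G + 5  [with G=6]  = -1
H = K - 2·D + 2  [with K=4, D=-1]  = 8
F = -H - 3  [with H=8]  = -11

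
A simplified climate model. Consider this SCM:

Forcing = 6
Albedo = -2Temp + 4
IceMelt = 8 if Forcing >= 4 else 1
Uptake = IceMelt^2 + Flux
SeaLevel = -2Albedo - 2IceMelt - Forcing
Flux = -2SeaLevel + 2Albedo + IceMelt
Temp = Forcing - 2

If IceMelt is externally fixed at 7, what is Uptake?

The intervention breaks the incoming arrows to IceMelt: IceMelt = 8 if Forcing >= 4 else 1 no longer applies, and IceMelt = 7.
Temp = Forcing - 2  [with Forcing=6]  = 4
Albedo = -2Temp + 4  [with Temp=4]  = -4
SeaLevel = -2Albedo - 2IceMelt - Forcing  [with Albedo=-4, IceMelt=7, Forcing=6]  = -12
Flux = -2SeaLevel + 2Albedo + IceMelt  [with SeaLevel=-12, Albedo=-4, IceMelt=7]  = 23
Uptake = IceMelt^2 + Flux  [with IceMelt=7, Flux=23]  = 72

72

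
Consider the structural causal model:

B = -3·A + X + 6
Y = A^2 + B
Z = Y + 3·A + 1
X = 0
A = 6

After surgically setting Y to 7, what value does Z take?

Intervening sets Y = 7 and removes its equation (Y = A^2 + B).
Z = Y + 3·A + 1  [with Y=7, A=6]  = 26

26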